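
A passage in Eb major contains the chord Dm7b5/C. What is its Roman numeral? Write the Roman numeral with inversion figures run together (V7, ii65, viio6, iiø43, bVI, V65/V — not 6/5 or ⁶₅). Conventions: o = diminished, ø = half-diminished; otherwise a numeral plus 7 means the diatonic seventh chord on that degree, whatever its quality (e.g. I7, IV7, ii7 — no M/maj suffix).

viiø42

The pitches D-F-Ab-C form a half-diminished seventh chord rooted on D.
In Eb major, D is the leading tone; the diatonic half-diminished seventh chord there is viiø7.
With C in the bass the chord is in third inversion, so the figured bass is 42.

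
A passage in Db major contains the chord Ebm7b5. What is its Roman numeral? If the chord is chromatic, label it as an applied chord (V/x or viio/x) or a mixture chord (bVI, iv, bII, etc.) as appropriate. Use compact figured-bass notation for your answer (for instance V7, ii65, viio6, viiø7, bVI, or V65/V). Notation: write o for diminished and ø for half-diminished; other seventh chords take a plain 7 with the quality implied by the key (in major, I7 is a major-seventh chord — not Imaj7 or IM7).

iiø7

Stacked in thirds the chord is Eb-Gb-Bbb-Db: a half-diminished seventh chord on Eb.
Eb is the second degree of Db major. This is the half-diminished supertonic seventh, borrowed from the parallel minor.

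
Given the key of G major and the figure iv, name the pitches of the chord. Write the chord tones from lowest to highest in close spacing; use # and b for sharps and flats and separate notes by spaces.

C Eb G

iv is the minor subdominant, borrowed from the parallel minor. In G major that root is C.
So the chord is C-Eb-G.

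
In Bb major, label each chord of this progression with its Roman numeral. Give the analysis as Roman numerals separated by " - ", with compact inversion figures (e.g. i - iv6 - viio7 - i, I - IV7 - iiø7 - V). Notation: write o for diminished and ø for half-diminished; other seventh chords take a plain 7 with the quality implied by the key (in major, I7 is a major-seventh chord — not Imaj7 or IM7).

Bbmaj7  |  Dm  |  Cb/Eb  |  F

Bbmaj7 has root Bb, degree 1 in Bb major, so I7.
Dm: root D is the mediant; minor triad there is iii.
Cb/Eb: major triad on Cb — chromatic; Cb is the lowered second degree, so this is the Neapolitan sixth, bII6 (third, Eb, in the bass — hence the 6).
F has root F, degree 5 in Bb major, so V.

I7 - iii - bII6 - V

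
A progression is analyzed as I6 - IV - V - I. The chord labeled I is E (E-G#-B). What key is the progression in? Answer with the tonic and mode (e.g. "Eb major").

E major

I is given as E-G#-B — a major triad with root E.
If E is scale degree 1 and the mode makes that degree carry a major triad, the tonic is E and the mode is major.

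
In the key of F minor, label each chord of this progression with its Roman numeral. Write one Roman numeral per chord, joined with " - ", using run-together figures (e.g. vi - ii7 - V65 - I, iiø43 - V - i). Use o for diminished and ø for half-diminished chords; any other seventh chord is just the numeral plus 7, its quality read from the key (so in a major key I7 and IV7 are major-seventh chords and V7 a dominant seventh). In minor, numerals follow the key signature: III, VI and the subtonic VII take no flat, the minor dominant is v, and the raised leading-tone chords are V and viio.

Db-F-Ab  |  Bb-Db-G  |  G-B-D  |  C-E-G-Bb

VI - iio6 - V/V - V7

Db-F-Ab has root Db, degree 6 in F minor, so VI.
Bb-Db-G has root G, degree 2 in F minor, so iio6.
G-B-D: a major triad on G, the applied dominant of V → V/V.
C-E-G-Bb has root C, degree 5 in F minor, so V7.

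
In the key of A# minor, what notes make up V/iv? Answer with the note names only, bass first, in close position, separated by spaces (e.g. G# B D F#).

V/iv is a secondary dominant — the dominant triad of iv. iv in A# minor is D#, so the applied chord's root is A#, a perfect fifth above.
Building a major triad on A# gives A#-C##-E#.

A# C## E#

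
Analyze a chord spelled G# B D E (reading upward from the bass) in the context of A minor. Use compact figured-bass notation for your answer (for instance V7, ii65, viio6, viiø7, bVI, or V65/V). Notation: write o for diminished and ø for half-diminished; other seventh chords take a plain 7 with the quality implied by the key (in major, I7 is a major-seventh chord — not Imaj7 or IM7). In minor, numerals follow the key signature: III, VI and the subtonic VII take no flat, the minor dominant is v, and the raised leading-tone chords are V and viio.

Stacked in thirds the chord is E-G#-B-D: a dominant seventh chord on E.
In A minor, E is the dominant; the diatonic dominant seventh chord there is V7.
With G# in the bass the chord is in first inversion, so the figured bass is 65.

V65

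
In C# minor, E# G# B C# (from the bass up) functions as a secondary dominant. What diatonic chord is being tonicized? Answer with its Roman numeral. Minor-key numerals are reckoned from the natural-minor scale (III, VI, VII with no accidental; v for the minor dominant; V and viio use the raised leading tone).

The chord is a dominant seventh chord on C#.
A dominant resolves down a perfect fifth: C# → F#. In C# minor, F# is scale degree 4, i.e. iv.

iv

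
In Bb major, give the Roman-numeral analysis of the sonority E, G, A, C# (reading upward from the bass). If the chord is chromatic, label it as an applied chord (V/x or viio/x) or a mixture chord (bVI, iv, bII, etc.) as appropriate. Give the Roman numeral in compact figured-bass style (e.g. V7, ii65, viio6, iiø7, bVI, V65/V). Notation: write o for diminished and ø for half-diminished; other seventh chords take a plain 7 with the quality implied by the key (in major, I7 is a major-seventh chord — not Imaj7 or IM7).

Stacked in thirds the chord is A-C#-E-G: a dominant seventh chord on A.
A is not a diatonic chord root with this quality in Bb major, but it lies a perfect fifth above D (iii), so the chord functions as an applied dominant of iii.
With E in the bass the chord is in second inversion, so the figured bass is 43.

V43/iii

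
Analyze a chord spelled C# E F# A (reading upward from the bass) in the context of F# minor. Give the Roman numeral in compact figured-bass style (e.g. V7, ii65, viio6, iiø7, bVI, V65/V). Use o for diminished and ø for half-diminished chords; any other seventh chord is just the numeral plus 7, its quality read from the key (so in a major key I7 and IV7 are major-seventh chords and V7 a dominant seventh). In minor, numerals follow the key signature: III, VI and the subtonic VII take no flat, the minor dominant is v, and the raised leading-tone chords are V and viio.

i43

Stacked in thirds the chord is F#-A-C#-E: a minor seventh chord on F#.
F# is scale degree 1 in F# minor, and a minor seventh chord on that degree is written i7.
With C# in the bass the chord is in second inversion, so the figured bass is 43.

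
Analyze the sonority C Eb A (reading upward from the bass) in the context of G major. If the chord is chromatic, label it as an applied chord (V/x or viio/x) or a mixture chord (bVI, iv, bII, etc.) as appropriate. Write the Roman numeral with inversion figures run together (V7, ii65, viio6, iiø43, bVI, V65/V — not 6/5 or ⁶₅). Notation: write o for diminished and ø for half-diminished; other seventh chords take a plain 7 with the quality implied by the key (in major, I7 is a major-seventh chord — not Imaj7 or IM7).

iio6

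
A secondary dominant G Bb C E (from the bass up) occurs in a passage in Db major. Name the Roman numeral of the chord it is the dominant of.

iii

The chord is a dominant seventh chord on C.
A dominant resolves down a perfect fifth: C → F. In Db major, F is scale degree 3, i.e. iii.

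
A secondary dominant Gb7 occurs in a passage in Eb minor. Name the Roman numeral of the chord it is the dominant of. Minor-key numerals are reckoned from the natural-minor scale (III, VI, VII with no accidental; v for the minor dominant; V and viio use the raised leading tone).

The chord is a dominant seventh chord on Gb.
A dominant resolves down a perfect fifth: Gb → Cb. In Eb minor, Cb is scale degree 6, i.e. VI.

VI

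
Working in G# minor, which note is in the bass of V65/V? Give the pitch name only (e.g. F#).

The applied chord V65/V is rooted on A#: A#-C##-E#-G#.
The figure 65 means first inversion — the third is in the bass.

C##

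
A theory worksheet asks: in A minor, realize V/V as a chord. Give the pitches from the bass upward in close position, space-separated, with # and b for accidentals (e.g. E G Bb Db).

V/V is a secondary dominant — the dominant triad of V. V in A minor is E, so the applied chord's root is B, a perfect fifth above.
Building a major triad on B gives B-D#-F#.

B D# F#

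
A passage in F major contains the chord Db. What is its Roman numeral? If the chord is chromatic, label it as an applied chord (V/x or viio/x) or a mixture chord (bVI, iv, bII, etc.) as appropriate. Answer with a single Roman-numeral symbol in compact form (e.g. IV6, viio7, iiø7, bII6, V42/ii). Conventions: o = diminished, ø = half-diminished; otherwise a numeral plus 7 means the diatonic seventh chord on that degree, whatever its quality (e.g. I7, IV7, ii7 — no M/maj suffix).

bVI

The pitches Db-F-Ab form a major triad rooted on Db.
Db is the lowered sixth degree of F major (diatonic 6 would be D). This is a major triad on the lowered sixth degree, borrowed from the parallel minor.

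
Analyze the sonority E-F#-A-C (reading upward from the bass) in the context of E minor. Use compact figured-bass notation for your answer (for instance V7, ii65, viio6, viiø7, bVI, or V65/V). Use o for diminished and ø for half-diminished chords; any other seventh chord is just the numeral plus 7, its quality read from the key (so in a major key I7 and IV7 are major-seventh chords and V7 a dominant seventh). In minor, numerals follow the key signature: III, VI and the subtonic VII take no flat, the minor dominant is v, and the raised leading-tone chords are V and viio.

iiø42

The pitches F#-A-C-E form a half-diminished seventh chord rooted on F#.
In E minor, F# is the supertonic; the diatonic half-diminished seventh chord there is iiø7.
With E in the bass the chord is in third inversion, so the figured bass is 42.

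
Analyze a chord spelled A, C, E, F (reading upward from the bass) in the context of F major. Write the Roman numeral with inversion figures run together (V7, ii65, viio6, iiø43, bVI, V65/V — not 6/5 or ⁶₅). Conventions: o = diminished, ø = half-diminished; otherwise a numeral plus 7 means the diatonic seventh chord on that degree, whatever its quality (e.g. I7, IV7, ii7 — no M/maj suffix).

I65

The pitches F-A-C-E form a major seventh chord rooted on F.
F is scale degree 1 in F major, and a major seventh chord on that degree is written I7.
With A in the bass the chord is in first inversion, so the figured bass is 65.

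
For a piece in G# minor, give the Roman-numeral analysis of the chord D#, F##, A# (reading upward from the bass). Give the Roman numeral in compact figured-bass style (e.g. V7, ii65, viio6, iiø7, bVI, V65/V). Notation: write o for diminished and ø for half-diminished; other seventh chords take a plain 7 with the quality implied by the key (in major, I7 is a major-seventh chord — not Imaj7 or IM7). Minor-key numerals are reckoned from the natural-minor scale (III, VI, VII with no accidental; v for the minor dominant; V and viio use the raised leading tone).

V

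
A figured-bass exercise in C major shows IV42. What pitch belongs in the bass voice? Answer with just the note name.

E

IV in C major has root F; the chord is F-A-C-E.
The figure 42 means third inversion — the seventh is in the bass.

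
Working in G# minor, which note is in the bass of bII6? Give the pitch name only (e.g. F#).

bII in G# minor has root A; the chord is A-C#-E.
The figure 6 means first inversion — the third is in the bass.

C#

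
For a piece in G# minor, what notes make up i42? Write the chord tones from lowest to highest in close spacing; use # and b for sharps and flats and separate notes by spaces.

In G# minor, the tonic is G#, and the diatonic chord built there is a minor seventh chord.
Stacking thirds from G# gives G#-B-D#-F#.
The figured bass 42 indicates third inversion, placing the seventh (F#) in the bass: F#-G#-B-D#.

F# G# B D#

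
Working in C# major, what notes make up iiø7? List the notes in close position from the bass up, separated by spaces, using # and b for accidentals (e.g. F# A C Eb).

D# F# A C#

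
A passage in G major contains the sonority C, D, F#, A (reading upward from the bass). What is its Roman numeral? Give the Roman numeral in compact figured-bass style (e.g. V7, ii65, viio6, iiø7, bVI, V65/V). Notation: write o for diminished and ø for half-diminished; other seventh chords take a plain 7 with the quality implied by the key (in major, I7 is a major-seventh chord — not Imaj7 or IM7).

The pitches D-F#-A-C form a dominant seventh chord rooted on D.
D is scale degree 5 in G major, and a dominant seventh chord on that degree is written V7.
With C in the bass the chord is in third inversion, so the figured bass is 42.

V42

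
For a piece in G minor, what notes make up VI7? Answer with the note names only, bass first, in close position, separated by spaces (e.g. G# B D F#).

Eb G Bb D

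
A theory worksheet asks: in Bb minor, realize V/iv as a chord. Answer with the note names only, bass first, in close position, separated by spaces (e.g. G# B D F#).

V/iv is a secondary dominant — the dominant triad of iv. iv in Bb minor is Eb, so the applied chord's root is Bb, a perfect fifth above.
Building a major triad on Bb gives Bb-D-F.

Bb D F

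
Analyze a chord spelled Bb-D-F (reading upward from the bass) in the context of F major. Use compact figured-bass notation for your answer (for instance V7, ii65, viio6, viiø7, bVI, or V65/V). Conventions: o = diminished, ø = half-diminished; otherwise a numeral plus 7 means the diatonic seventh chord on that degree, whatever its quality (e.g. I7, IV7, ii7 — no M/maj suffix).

IV

The pitches Bb-D-F form a major triad rooted on Bb.
In F major, Bb is the subdominant; the diatonic major triad there is IV.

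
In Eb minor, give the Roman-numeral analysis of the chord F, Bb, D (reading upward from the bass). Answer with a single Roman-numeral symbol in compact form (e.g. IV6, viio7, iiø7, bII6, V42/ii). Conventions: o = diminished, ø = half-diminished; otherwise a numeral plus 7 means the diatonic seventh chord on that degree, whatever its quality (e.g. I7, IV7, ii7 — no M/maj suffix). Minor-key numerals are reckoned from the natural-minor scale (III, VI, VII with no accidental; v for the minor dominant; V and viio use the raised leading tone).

The pitches Bb-D-F form a major triad rooted on Bb.
Bb is scale degree 5 in Eb minor, and a major triad on that degree is written V.
With F in the bass the chord is in second inversion, so the figured bass is 64.

V64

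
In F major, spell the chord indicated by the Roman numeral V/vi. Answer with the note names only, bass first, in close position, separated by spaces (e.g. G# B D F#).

A C# E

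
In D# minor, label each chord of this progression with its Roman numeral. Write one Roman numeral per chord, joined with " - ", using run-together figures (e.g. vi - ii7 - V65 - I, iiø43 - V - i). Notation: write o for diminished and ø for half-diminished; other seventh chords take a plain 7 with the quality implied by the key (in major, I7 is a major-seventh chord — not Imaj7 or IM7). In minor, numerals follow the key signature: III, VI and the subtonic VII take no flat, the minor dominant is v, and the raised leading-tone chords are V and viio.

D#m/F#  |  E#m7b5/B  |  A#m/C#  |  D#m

i6 - iiø43 - v6 - i

D#m/F# has root D#, degree 1 in D# minor, so i6.
E#m7b5/B: root E# is the supertonic; half-diminished seventh chord there is iiø43.
A#m/C#: root A# is the dominant; minor triad there is v6.
D#m has root D#, degree 1 in D# minor, so i.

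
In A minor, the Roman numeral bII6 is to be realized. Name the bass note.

D

bII in A minor has root Bb; the chord is Bb-D-F.
The figure 6 means first inversion — the third is in the bass.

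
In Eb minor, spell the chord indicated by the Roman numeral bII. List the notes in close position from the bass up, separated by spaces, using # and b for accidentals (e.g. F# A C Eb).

Fb Ab Cb

bII is the Neapolitan chord — a major triad on the lowered second degree. In Eb minor that root is Fb.
So the chord is Fb-Ab-Cb, a major triad.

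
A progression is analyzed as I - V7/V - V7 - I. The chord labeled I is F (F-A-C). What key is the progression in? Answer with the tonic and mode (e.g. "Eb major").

The anchor chord is a major triad on F, labeled I.
If F is scale degree 1 and the mode makes that degree carry a major triad, the tonic is F and the mode is major.

F major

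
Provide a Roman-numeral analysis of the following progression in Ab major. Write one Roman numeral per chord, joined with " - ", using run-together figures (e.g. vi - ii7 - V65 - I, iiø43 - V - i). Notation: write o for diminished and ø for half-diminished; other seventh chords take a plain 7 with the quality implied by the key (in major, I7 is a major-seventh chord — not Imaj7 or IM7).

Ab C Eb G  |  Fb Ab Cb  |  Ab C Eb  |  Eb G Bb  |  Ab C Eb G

I7 - bVI - I - V - I7

Ab-C-Eb-G: major seventh chord on Ab = scale degree 1 → I7.
Fb-Ab-Cb: Fb with this quality isn't in the key; it's bVI, borrowed from the parallel minor.
Ab-C-Eb: major triad on Ab = scale degree 1 → I.
Eb-G-Bb has root Eb, degree 5 in Ab major, so V.
Ab-C-Eb-G has root Ab, degree 1 in Ab major, so I7.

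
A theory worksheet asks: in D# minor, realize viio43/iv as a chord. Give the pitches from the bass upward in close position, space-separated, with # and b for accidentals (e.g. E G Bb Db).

C# E F## A#

viio43/iv is a secondary leading-tone chord. The target iv is G# in D# minor; the applied chord is rooted a semitone below, on F##.
Building a fully diminished seventh chord on F## gives F##-A#-C#-E.
The figured bass 43 indicates second inversion, placing the fifth (C#) in the bass: C#-E-F##-A#.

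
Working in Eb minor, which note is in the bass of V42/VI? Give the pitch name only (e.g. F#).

The applied chord V42/VI is rooted on Gb: Gb-Bb-Db-Fb.
The figure 42 means third inversion — the seventh is in the bass.

Fb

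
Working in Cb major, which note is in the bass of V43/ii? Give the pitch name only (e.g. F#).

Eb

The applied chord V43/ii is rooted on Ab: Ab-C-Eb-Gb.
The figure 43 means second inversion — the fifth is in the bass.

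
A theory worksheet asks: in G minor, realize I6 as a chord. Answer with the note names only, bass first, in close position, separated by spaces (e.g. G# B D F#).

B D G

Scale degree 1 in G minor is G; here the chord built on it is altered to a major triad. I6 is the major tonic (Picardy third), borrowed from the parallel major.
So the chord is G-B-D, a major triad.
The figured bass 6 indicates first inversion, placing the third (B) in the bass: B-D-G.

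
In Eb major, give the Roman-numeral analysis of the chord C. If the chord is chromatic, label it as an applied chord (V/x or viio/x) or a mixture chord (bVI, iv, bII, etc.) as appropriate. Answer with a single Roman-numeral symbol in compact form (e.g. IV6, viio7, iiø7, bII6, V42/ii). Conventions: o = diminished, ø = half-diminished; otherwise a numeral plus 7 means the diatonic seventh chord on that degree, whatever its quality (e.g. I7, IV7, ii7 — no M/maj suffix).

The pitches C-E-G form a major triad rooted on C.
C is not a diatonic chord root with this quality in Eb major, but it lies a perfect fifth above F (ii), so the chord functions as an applied dominant of ii.

V/ii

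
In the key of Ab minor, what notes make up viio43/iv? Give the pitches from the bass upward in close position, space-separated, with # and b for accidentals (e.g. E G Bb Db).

viio43/iv is a secondary leading-tone chord. The target iv is Db in Ab minor; the applied chord is rooted a semitone below, on C.
Building a fully diminished seventh chord on C gives C-Eb-Gb-Bbb.
The figured bass 43 indicates second inversion, placing the fifth (Gb) in the bass: Gb-Bbb-C-Eb.

Gb Bbb C Eb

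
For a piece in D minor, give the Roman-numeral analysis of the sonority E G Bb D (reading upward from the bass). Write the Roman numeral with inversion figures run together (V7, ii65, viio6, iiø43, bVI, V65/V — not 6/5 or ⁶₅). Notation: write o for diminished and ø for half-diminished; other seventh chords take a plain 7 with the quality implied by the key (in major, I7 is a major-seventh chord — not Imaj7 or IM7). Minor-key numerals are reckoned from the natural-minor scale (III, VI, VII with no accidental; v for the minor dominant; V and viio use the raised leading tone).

The pitches E-G-Bb-D form a half-diminished seventh chord rooted on E.
E is scale degree 2 in D minor, and a half-diminished seventh chord on that degree is written iiø7.

iiø7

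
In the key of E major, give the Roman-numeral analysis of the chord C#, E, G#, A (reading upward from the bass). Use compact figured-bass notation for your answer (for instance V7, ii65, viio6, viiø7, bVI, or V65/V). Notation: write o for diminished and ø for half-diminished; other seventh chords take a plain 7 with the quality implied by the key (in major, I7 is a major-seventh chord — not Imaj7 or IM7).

The pitches A-C#-E-G# form a major seventh chord rooted on A.
A is scale degree 4 in E major, and a major seventh chord on that degree is written IV7.
With C# in the bass the chord is in first inversion, so the figured bass is 65.

IV65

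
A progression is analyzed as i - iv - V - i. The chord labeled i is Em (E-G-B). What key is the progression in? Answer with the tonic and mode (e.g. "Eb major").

E minor

The anchor chord is a minor triad on E, labeled i.
If E is scale degree 1 and the mode makes that degree carry a minor triad, the tonic is E and the mode is minor.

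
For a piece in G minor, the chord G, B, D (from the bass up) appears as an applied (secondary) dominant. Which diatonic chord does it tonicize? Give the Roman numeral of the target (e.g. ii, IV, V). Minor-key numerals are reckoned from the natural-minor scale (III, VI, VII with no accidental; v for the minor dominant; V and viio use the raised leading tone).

iv

The chord is a major triad on G.
A dominant resolves down a perfect fifth: G → C. In G minor, C is scale degree 4, i.e. iv.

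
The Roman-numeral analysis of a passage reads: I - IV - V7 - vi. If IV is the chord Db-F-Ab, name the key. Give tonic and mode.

Ab major

The anchor chord is a major triad on Db, labeled IV.
Counting down 3 scale steps from Db places the tonic on Ab; a major triad on degree 4 is diatonic only in major.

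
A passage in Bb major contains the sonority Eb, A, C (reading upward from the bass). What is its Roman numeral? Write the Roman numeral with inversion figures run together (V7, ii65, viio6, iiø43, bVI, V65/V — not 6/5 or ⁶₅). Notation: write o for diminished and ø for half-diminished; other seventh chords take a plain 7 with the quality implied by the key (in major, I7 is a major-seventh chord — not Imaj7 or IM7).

Stacked in thirds the chord is A-C-Eb: a diminished triad on A.
In Bb major, A is the leading tone; the diatonic diminished triad there is viio.
With Eb in the bass the chord is in second inversion, so the figured bass is 64.

viio64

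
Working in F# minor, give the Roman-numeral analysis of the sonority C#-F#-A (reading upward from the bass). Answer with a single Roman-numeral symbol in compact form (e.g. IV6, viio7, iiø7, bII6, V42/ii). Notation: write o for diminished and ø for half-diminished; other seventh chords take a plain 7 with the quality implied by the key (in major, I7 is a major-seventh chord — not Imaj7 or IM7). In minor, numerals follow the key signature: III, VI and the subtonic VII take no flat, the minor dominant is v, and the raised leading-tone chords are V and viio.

Stacked in thirds the chord is F#-A-C#: a minor triad on F#.
F# is scale degree 1 in F# minor, and a minor triad on that degree is written i.
With C# in the bass the chord is in second inversion, so the figured bass is 64.

i64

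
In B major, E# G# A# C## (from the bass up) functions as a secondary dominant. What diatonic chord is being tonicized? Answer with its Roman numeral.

The chord is a dominant seventh chord on A#.
A dominant resolves down a perfect fifth: A# → D#. In B major, D# is scale degree 3, i.e. iii.

iii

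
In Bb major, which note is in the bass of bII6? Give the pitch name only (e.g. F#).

bII in Bb major has root Cb; the chord is Cb-Eb-Gb.
The figure 6 means first inversion — the third is in the bass.

Eb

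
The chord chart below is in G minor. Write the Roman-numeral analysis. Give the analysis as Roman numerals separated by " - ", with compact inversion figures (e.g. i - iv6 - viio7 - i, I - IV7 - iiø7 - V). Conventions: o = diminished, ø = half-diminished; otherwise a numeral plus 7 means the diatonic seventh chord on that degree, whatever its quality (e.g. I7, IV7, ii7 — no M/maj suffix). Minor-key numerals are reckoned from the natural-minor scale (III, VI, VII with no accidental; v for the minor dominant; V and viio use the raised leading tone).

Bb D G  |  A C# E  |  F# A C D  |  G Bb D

i6 - V/V - V65 - i

Bb-D-G: minor triad on G = scale degree 1 → i6.
A-C#-E: a major triad on A, the applied dominant of V → V/V.
F#-A-C-D: root D is the dominant; dominant seventh chord there is V65.
G-Bb-D: minor triad on G = scale degree 1 → i.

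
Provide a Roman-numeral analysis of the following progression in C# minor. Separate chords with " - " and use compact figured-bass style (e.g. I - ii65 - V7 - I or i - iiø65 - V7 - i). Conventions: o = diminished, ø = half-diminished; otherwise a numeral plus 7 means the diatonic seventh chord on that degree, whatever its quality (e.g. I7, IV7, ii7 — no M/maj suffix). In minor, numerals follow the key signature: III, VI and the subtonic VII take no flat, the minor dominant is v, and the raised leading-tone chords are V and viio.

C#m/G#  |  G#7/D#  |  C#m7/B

i64 - V43 - i42

C#m/G#: minor triad on C# = scale degree 1 → i64.
G#7/D#: root G# is the dominant; dominant seventh chord there is V43.
C#m7/B has root C#, degree 1 in C# minor, so i42.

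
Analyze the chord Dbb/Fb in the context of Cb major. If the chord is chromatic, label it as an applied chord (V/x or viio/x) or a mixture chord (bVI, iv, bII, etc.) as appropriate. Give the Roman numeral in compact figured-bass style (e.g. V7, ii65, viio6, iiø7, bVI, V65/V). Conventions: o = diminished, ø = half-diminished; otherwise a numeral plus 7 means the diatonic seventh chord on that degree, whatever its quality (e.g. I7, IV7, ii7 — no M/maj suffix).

bII6

Stacked in thirds the chord is Dbb-Fb-Abb: a major triad on Dbb.
Dbb is the lowered second degree of Cb major (diatonic 2 would be Db). This is the Neapolitan sixth — a major triad on the lowered second degree, here in its customary first inversion.
With Fb in the bass the chord is in first inversion, so the figured bass is 6.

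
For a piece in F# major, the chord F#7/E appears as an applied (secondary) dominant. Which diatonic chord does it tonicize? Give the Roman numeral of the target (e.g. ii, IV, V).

The chord is a dominant seventh chord on F#.
A dominant resolves down a perfect fifth: F# → B. In F# major, B is scale degree 4, i.e. IV.

IV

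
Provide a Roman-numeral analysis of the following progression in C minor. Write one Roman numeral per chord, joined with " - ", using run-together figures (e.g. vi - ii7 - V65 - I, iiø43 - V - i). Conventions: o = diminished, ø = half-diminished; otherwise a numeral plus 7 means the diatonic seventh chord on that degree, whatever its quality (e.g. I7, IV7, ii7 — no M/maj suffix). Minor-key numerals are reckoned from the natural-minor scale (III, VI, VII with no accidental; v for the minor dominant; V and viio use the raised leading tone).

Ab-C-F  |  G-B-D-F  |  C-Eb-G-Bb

iv6 - V7 - i7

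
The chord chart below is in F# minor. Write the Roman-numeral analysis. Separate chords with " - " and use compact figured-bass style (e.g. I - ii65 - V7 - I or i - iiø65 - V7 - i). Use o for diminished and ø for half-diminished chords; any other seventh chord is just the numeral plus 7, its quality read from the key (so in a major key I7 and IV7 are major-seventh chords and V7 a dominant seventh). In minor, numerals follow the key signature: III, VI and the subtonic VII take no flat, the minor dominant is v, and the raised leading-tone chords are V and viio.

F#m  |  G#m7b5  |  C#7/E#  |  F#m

F#m: minor triad on F# = scale degree 1 → i.
G#m7b5 has root G#, degree 2 in F# minor, so iiø7.
C#7/E# has root C#, degree 5 in F# minor, so V65.
F#m: minor triad on F# = scale degree 1 → i.

i - iiø7 - V65 - i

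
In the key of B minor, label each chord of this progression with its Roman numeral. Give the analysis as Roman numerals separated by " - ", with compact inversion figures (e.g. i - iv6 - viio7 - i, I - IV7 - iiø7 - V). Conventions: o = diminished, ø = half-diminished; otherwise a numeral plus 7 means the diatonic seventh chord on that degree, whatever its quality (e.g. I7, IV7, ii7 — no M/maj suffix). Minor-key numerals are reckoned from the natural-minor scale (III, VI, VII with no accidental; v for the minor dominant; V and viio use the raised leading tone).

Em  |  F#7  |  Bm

Em: minor triad on E = scale degree 4 → iv.
F#7: root F# is the dominant; dominant seventh chord there is V7.
Bm: minor triad on B = scale degree 1 → i.

iv - V7 - i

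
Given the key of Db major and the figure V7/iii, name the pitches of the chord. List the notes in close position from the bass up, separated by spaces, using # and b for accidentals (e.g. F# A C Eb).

V7/iii is a secondary dominant — the dominant seventh of iii. iii in Db major is F, so the applied chord's root is C, a perfect fifth above.
Building a dominant seventh chord on C gives C-E-G-Bb.

C E G Bb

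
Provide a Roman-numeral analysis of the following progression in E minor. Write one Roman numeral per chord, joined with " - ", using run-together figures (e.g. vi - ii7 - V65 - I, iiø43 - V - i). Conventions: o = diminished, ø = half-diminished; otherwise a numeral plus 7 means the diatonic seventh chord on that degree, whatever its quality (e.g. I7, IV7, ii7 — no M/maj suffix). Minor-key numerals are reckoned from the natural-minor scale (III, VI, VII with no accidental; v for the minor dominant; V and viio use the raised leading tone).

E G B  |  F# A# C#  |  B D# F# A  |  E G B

E-G-B: root E is the tonic; minor triad there is i.
F#-A#-C# is the secondary dominant of V (major triad on F#): V/V.
B-D#-F#-A: dominant seventh chord on B = scale degree 5 → V7.
E-G-B: minor triad on E = scale degree 1 → i.

i - V/V - V7 - i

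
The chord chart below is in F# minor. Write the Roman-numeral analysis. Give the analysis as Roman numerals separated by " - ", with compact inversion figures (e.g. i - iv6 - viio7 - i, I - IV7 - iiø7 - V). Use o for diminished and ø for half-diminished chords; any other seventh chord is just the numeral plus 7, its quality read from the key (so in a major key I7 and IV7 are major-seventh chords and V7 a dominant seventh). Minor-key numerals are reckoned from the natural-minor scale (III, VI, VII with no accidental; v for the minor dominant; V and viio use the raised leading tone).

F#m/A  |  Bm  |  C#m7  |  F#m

F#m/A has root F#, degree 1 in F# minor, so i6.
Bm: root B is the subdominant; minor triad there is iv.
C#m7: minor seventh chord on C# = scale degree 5 → v7.
F#m: root F# is the tonic; minor triad there is i.

i6 - iv - v7 - i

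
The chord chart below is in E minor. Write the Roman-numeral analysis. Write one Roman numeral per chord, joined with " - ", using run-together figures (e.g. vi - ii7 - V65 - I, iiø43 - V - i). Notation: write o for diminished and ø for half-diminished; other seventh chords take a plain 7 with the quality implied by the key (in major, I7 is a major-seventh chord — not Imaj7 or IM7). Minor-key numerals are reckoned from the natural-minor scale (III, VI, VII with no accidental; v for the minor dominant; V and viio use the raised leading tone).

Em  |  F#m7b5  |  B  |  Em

Em has root E, degree 1 in E minor, so i.
F#m7b5: half-diminished seventh chord on F# = scale degree 2 → iiø7.
B: root B is the dominant; major triad there is V.
Em: minor triad on E = scale degree 1 → i.

i - iiø7 - V - i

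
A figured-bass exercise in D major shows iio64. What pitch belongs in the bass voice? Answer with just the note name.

iio in D major has root E; the chord is E-G-Bb.
The figure 64 means second inversion — the fifth is in the bass.

Bb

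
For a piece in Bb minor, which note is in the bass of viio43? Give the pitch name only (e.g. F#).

viio in Bb minor has root A; the chord is A-C-Eb-Gb.
The figure 43 means second inversion — the fifth is in the bass.

Eb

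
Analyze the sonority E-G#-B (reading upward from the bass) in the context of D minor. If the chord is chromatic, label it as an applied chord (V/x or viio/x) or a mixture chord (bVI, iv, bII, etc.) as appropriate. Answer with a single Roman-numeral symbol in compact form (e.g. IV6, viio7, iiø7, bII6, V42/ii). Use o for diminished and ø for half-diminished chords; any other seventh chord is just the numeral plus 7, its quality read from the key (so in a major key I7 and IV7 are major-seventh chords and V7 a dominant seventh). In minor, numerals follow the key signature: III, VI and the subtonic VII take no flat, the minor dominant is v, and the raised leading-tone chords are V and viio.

V/V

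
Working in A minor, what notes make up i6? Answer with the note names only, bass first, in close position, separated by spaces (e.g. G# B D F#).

The numeral's case and figure indicate a minor triad. In A minor its root, the tonic, is A.
Stacking thirds from A gives A-C-E.
With the 6 figure the chord is in first inversion; from the bass C upward in close position it reads C-E-A.

C E A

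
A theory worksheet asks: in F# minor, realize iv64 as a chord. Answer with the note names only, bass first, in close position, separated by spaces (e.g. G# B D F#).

F# B D

In F# minor, the fourth degree is B, and the diatonic chord built there is a minor triad.
Stacking thirds from B gives B-D-F#.
The figured bass 64 indicates second inversion, placing the fifth (F#) in the bass: F#-B-D.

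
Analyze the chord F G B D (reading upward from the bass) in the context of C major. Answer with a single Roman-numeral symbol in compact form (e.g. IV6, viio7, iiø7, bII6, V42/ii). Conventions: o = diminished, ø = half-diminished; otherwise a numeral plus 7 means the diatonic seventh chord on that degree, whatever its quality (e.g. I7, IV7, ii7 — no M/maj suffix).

The pitches G-B-D-F form a dominant seventh chord rooted on G.
G is scale degree 5 in C major, and a dominant seventh chord on that degree is written V7.
With F in the bass the chord is in third inversion, so the figured bass is 42.

V42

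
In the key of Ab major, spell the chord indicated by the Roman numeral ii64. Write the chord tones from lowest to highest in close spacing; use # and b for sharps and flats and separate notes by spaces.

F Bb Db

In Ab major, the second degree is Bb, and the diatonic chord built there is a minor triad.
Stacking thirds from Bb gives Bb-Db-F.
With the 64 figure the chord is in second inversion; from the bass F upward in close position it reads F-Bb-Db.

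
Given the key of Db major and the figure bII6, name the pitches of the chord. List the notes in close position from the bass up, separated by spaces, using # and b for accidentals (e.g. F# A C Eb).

Gb Bbb Ebb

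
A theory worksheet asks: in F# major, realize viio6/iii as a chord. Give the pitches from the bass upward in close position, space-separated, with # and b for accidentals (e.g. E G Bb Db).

The slash marks an applied leading-tone chord: viio of iii. In F# major, iii is A#, so the leading tone to it is G##, a half step below.
Building a diminished triad on G## gives G##-B#-D#.
The figured bass 6 indicates first inversion, placing the third (B#) in the bass: B#-D#-G##.

B# D# G##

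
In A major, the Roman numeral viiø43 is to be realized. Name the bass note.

viiø in A major has root G#; the chord is G#-B-D-F#.
The figure 43 means second inversion — the fifth is in the bass.

D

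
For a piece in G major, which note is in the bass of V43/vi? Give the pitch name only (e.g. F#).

F#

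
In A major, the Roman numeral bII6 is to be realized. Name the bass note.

D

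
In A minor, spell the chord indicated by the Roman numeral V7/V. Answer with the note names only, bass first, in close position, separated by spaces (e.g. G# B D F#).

V7/V is a secondary dominant — the dominant seventh of V. V in A minor is E, so the applied chord's root is B, a perfect fifth above.
Building a dominant seventh chord on B gives B-D#-F#-A.

B D# F# A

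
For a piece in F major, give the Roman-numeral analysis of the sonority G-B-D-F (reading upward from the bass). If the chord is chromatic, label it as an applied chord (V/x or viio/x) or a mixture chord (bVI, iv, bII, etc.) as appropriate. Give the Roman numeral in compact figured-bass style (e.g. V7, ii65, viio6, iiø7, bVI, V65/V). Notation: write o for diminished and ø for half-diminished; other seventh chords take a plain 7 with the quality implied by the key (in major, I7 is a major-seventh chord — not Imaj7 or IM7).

The pitches G-B-D-F form a dominant seventh chord rooted on G.
G is not a diatonic chord root with this quality in F major, but it lies a perfect fifth above C (V), so the chord functions as an applied dominant of V.

V7/V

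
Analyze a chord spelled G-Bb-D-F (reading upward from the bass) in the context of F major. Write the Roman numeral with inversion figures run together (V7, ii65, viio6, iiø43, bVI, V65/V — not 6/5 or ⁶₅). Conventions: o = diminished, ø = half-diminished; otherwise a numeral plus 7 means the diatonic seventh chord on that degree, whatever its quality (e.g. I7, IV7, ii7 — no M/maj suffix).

ii7

The pitches G-Bb-D-F form a minor seventh chord rooted on G.
In F major, G is the supertonic; the diatonic minor seventh chord there is ii7.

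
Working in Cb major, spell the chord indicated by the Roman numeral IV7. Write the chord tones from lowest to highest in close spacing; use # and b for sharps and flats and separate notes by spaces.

The numeral's case and figure indicate a major seventh chord. In Cb major its root, scale degree 4, is Fb.
Stacking thirds from Fb gives Fb-Ab-Cb-Eb.

Fb Ab Cb Eb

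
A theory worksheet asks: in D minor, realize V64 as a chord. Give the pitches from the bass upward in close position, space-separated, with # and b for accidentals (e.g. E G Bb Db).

E A C#

In D minor, scale degree 5 is A. The dominant is major (leading tone raised), so V is a major triad.
That chord is spelled A-C#-E.
The figured bass 64 indicates second inversion, placing the fifth (E) in the bass: E-A-C#.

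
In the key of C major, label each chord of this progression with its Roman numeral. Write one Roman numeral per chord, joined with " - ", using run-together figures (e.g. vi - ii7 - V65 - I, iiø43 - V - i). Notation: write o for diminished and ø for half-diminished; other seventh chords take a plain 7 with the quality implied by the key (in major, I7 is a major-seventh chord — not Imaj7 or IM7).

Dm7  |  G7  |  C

ii7 - V7 - I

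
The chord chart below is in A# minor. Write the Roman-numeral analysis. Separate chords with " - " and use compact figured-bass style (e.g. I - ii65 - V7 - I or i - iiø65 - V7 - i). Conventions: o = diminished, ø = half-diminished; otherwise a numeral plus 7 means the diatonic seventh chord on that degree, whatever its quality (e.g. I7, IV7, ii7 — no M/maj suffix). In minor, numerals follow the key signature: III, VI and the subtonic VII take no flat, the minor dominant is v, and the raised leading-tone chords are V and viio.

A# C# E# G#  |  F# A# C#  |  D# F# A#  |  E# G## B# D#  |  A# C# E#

A#-C#-E#-G# has root A#, degree 1 in A# minor, so i7.
F#-A#-C# has root F#, degree 6 in A# minor, so VI.
D#-F#-A# has root D#, degree 4 in A# minor, so iv.
E#-G##-B#-D#: dominant seventh chord on E# = scale degree 5 → V7.
A#-C#-E# has root A#, degree 1 in A# minor, so i.

i7 - VI - iv - V7 - i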